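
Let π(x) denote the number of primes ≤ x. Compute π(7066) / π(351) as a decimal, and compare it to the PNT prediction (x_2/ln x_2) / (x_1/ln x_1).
π(7066)/π(351) = 907/70 ≈ 12.9571;  PNT prediction ≈ 13.3119.

π(351) = 70 and π(7066) = 907, so π(7066)/π(351) ≈ 12.9571. The PNT-predicted ratio is (7066/ln(7066)) / (351/ln(351)) ≈ 13.3119. The two agree to within a few percent, as expected.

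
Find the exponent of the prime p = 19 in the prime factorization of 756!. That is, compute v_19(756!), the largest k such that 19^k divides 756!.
v_19(756!) = 41

Legendre's formula: v_p(n!) = Σ_{k ≥ 1} ⌊n / p^k⌋. For p = 19, n = 756, the terms are:
  ⌊756/19^1⌋ = ⌊756/19⌋ = 39
  ⌊756/19^2⌋ = ⌊756/361⌋ = 2
(the next term ⌊756/19^3⌋ = 0, terminating the sum). Summing: v_19(756!) = 39 + 2 = 41.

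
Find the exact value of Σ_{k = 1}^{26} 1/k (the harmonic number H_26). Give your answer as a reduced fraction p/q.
H_26 = 34395742267/8923714800

Direct summation: H_26 = 1 + 1/2 + ... + 1/26. The least common denominator is lcm(1, ..., 26) = 26771144400; over this denominator the numerator is 26771144400 + 13385572200 + 8923714800 + 6692786100 + 5354228880 + 4461857400 + 3824449200 + 3346393050 + 2974571600 + 2677114440 + 2433740400 + 2230928700 + 2059318800 + 1912224600 + 1784742960 + 1673196525 + 1574773200 + 1487285800 + 1409007600 + 1338557220 + 1274816400 + 1216870200 + 1163962800 + 1115464350 + 1070845776 + 1029659400 = 103187226801, so H_26 = 103187226801/26771144400; reducing by gcd(103187226801, 26771144400) = 3 gives 34395742267/8923714800 ≈ 3.85442. (The PNT-adjacent estimate ln(26) + γ ≈ 3.83531 matches within O(1/n).)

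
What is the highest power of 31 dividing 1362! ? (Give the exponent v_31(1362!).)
v_31(1362!) = 44

Legendre's formula: v_p(n!) = Σ_{k ≥ 1} ⌊n / p^k⌋. For p = 31, n = 1362, the terms are:
  ⌊1362/31^1⌋ = ⌊1362/31⌋ = 43
  ⌊1362/31^2⌋ = ⌊1362/961⌋ = 1
(the next term ⌊1362/31^3⌋ = 0, terminating the sum). Summing: v_31(1362!) = 43 + 1 = 44.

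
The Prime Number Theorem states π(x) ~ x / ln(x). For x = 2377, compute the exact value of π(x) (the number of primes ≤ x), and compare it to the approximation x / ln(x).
π(2377) = 352;  x/ln(x) ≈ 305.78;  relative error ≈ 13.13%.

Directly count primes up to 2377: π(2377) = 352. The PNT approximation gives 2377/ln(2377) ≈ 2377/7.77359 ≈ 305.78. Relative error (π(x) − x/ln(x)) / π(x) ≈ 13.13%; the approximation is known to undercount slightly (Li(x) is a better estimate).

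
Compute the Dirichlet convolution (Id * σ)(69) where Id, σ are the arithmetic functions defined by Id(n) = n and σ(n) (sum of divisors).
(Id * σ)(69) = 329

Divisors of 69: [1, 3, 23, 69]. For each d | 69:
  d = 1: Id(1) · σ(69/1) = 1 · 96 = 96
  d = 3: Id(3) · σ(69/3) = 3 · 24 = 72
  d = 23: Id(23) · σ(69/23) = 23 · 4 = 92
  d = 69: Id(69) · σ(69/69) = 69 · 1 = 69
Summing: (Id * σ)(69) = 96 + 72 + 92 + 69 = 329.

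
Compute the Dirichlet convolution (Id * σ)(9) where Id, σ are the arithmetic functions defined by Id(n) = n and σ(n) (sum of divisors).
(Id * σ)(9) = 34

Divisors of 9: [1, 3, 9]. For each d | 9:
  d = 1: Id(1) · σ(9/1) = 1 · 13 = 13
  d = 3: Id(3) · σ(9/3) = 3 · 4 = 12
  d = 9: Id(9) · σ(9/9) = 9 · 1 = 9
Summing: (Id * σ)(9) = 13 + 12 + 9 = 34.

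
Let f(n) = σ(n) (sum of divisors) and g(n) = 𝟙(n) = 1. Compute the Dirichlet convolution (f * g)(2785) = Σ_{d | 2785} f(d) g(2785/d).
(σ * 𝟙)(2785) = 3913

Divisors of 2785: [1, 5, 557, 2785]. For each d | 2785:
  d = 1: σ(1) · 𝟙(2785/1) = 1 · 1 = 1
  d = 5: σ(5) · 𝟙(2785/5) = 6 · 1 = 6
  d = 557: σ(557) · 𝟙(2785/557) = 558 · 1 = 558
  d = 2785: σ(2785) · 𝟙(2785/2785) = 3348 · 1 = 3348
Summing: (σ * 𝟙)(2785) = 1 + 6 + 558 + 3348 = 3913.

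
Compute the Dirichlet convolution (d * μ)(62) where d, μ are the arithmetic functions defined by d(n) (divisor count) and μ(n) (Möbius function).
(d * μ)(62) = 1

Divisors of 62: [1, 2, 31, 62]. For each d | 62:
  d = 1: d(1) · μ(62/1) = 1 · 1 = 1
  d = 2: d(2) · μ(62/2) = 2 · -1 = -2
  d = 31: d(31) · μ(62/31) = 2 · -1 = -2
  d = 62: d(62) · μ(62/62) = 4 · 1 = 4
Summing: (d * μ)(62) = 1 + -2 + -2 + 4 = 1.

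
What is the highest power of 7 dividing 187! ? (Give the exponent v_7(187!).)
v_7(187!) = 29

Legendre's formula: v_p(n!) = Σ_{k ≥ 1} ⌊n / p^k⌋. For p = 7, n = 187, the terms are:
  ⌊187/7^1⌋ = ⌊187/7⌋ = 26
  ⌊187/7^2⌋ = ⌊187/49⌋ = 3
(the next term ⌊187/7^3⌋ = 0, terminating the sum). Summing: v_7(187!) = 26 + 3 = 29.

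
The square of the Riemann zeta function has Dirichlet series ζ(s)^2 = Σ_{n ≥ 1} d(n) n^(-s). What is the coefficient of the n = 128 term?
d(128) = 8

ζ(s)^2 = (Σ 1/m^s)(Σ 1/k^s). The coefficient of 1/n^s in the product is the number of ordered pairs (m, k) with mk = n, which equals d(n). For n = 128, divisors are [1, 2, 4, 8, 16, 32, 64, 128], so d(128) = 8.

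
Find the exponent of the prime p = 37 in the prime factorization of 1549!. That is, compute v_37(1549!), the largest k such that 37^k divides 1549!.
v_37(1549!) = 42

Legendre's formula: v_p(n!) = Σ_{k ≥ 1} ⌊n / p^k⌋. For p = 37, n = 1549, the terms are:
  ⌊1549/37^1⌋ = ⌊1549/37⌋ = 41
  ⌊1549/37^2⌋ = ⌊1549/1369⌋ = 1
(the next term ⌊1549/37^3⌋ = 0, terminating the sum). Summing: v_37(1549!) = 41 + 1 = 42.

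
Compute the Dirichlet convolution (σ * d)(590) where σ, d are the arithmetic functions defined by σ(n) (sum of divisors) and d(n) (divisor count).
(σ * d)(590) = 2480

Divisors of 590: [1, 2, 5, 10, 59, 118, 295, 590]. For each d | 590:
  d = 1: σ(1) · d(590/1) = 1 · 8 = 8
  d = 2: σ(2) · d(590/2) = 3 · 4 = 12
  d = 5: σ(5) · d(590/5) = 6 · 4 = 24
  d = 10: σ(10) · d(590/10) = 18 · 2 = 36
  d = 59: σ(59) · d(590/59) = 60 · 4 = 240
  d = 118: σ(118) · d(590/118) = 180 · 2 = 360
  d = 295: σ(295) · d(590/295) = 360 · 2 = 720
  d = 590: σ(590) · d(590/590) = 1080 · 1 = 1080
Summing: (σ * d)(590) = 8 + 12 + 24 + 36 + 240 + 360 + 720 + 1080 = 2480.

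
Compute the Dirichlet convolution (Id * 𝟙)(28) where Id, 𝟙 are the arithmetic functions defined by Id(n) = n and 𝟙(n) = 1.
(Id * 𝟙)(28) = 56

Divisors of 28: [1, 2, 4, 7, 14, 28]. For each d | 28:
  d = 1: Id(1) · 𝟙(28/1) = 1 · 1 = 1
  d = 2: Id(2) · 𝟙(28/2) = 2 · 1 = 2
  d = 4: Id(4) · 𝟙(28/4) = 4 · 1 = 4
  d = 7: Id(7) · 𝟙(28/7) = 7 · 1 = 7
  d = 14: Id(14) · 𝟙(28/14) = 14 · 1 = 14
  d = 28: Id(28) · 𝟙(28/28) = 28 · 1 = 28
Summing: (Id * 𝟙)(28) = 1 + 2 + 4 + 7 + 14 + 28 = 56.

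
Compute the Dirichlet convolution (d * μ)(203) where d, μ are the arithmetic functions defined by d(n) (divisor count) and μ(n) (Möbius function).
(d * μ)(203) = 1

Divisors of 203: [1, 7, 29, 203]. For each d | 203:
  d = 1: d(1) · μ(203/1) = 1 · 1 = 1
  d = 7: d(7) · μ(203/7) = 2 · -1 = -2
  d = 29: d(29) · μ(203/29) = 2 · -1 = -2
  d = 203: d(203) · μ(203/203) = 4 · 1 = 4
Summing: (d * μ)(203) = 1 + -2 + -2 + 4 = 1.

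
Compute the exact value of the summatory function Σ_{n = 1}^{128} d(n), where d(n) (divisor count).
Σ_{n ≤ 128} d(n) = 645

Compute d(n) for each 1 ≤ n ≤ 128: d(1) = 1, d(2) = 2, d(3) = 2, d(4) = 3, d(5) = 2, d(6) = 4, d(7) = 2, d(8) = 4, d(9) = 3, d(10) = 4, d(11) = 2, d(12) = 6, d(13) = 2, d(14) = 4, d(15) = 4, d(16) = 5, d(17) = 2, d(18) = 6, d(19) = 2, d(20) = 6, d(21) = 4, d(22) = 4, d(23) = 2, d(24) = 8, d(25) = 3, d(26) = 4, d(27) = 4, d(28) = 6, d(29) = 2, d(30) = 8, d(31) = 2, d(32) = 6, d(33) = 4, d(34) = 4, d(35) = 4, d(36) = 9, d(37) = 2, d(38) = 4, d(39) = 4, d(40) = 8, d(41) = 2, d(42) = 8, d(43) = 2, d(44) = 6, d(45) = 6, d(46) = 4, d(47) = 2, d(48) = 10, d(49) = 3, d(50) = 6, d(51) = 4, d(52) = 6, d(53) = 2, d(54) = 8, d(55) = 4, d(56) = 8, d(57) = 4, d(58) = 4, d(59) = 2, d(60) = 12, d(61) = 2, d(62) = 4, d(63) = 6, d(64) = 7, d(65) = 4, d(66) = 8, d(67) = 2, d(68) = 6, d(69) = 4, d(70) = 8, d(71) = 2, d(72) = 12, d(73) = 2, d(74) = 4, d(75) = 6, d(76) = 6, d(77) = 4, d(78) = 8, d(79) = 2, d(80) = 10, d(81) = 5, d(82) = 4, d(83) = 2, d(84) = 12, d(85) = 4, d(86) = 4, d(87) = 4, d(88) = 8, d(89) = 2, d(90) = 12, d(91) = 4, d(92) = 6, d(93) = 4, d(94) = 4, d(95) = 4, d(96) = 12, d(97) = 2, d(98) = 6, d(99) = 6, d(100) = 9, d(101) = 2, d(102) = 8, d(103) = 2, d(104) = 8, d(105) = 8, d(106) = 4, d(107) = 2, d(108) = 12, d(109) = 2, d(110) = 8, d(111) = 4, d(112) = 10, d(113) = 2, d(114) = 8, d(115) = 4, d(116) = 6, d(117) = 6, d(118) = 4, d(119) = 4, d(120) = 16, d(121) = 3, d(122) = 4, d(123) = 4, d(124) = 6, d(125) = 4, d(126) = 12, d(127) = 2, d(128) = 8. Summing all 128 values: 645. (Dirichlet's divisor formula: Σ_{n ≤ x} d(n) = x ln(x) + (2γ − 1) x + O(√x). For x = 128, the asymptotic estimate is ≈ 640.83.)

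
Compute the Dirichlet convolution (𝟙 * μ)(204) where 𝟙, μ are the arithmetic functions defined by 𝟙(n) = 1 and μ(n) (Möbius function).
(𝟙 * μ)(204) = 0

Divisors of 204: [1, 2, 3, 4, 6, 12, 17, 34, 51, 68, 102, 204]. For each d | 204:
  d = 1: 𝟙(1) · μ(204/1) = 1 · 0 = 0
  d = 2: 𝟙(2) · μ(204/2) = 1 · -1 = -1
  d = 3: 𝟙(3) · μ(204/3) = 1 · 0 = 0
  d = 4: 𝟙(4) · μ(204/4) = 1 · 1 = 1
  d = 6: 𝟙(6) · μ(204/6) = 1 · 1 = 1
  d = 12: 𝟙(12) · μ(204/12) = 1 · -1 = -1
  d = 17: 𝟙(17) · μ(204/17) = 1 · 0 = 0
  d = 34: 𝟙(34) · μ(204/34) = 1 · 1 = 1
  d = 51: 𝟙(51) · μ(204/51) = 1 · 0 = 0
  d = 68: 𝟙(68) · μ(204/68) = 1 · -1 = -1
  d = 102: 𝟙(102) · μ(204/102) = 1 · -1 = -1
  d = 204: 𝟙(204) · μ(204/204) = 1 · 1 = 1
Summing: (𝟙 * μ)(204) = 0 + -1 + 0 + 1 + 1 + -1 + 0 + 1 + 0 + -1 + -1 + 1 = 0.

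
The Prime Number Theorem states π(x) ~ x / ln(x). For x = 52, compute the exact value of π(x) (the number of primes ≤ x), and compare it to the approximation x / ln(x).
π(52) = 15;  x/ln(x) ≈ 13.16;  relative error ≈ 12.26%.

Directly count primes up to 52: π(52) = 15. The PNT approximation gives 52/ln(52) ≈ 52/3.95124 ≈ 13.16. Relative error (π(x) − x/ln(x)) / π(x) ≈ 12.26%; the approximation is known to undercount slightly (Li(x) is a better estimate).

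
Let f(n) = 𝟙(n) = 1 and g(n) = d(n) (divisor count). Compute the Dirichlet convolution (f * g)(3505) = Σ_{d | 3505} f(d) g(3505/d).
(𝟙 * d)(3505) = 9

Divisors of 3505: [1, 5, 701, 3505]. For each d | 3505:
  d = 1: 𝟙(1) · d(3505/1) = 1 · 4 = 4
  d = 5: 𝟙(5) · d(3505/5) = 1 · 2 = 2
  d = 701: 𝟙(701) · d(3505/701) = 1 · 2 = 2
  d = 3505: 𝟙(3505) · d(3505/3505) = 1 · 1 = 1
Summing: (𝟙 * d)(3505) = 4 + 2 + 2 + 1 = 9.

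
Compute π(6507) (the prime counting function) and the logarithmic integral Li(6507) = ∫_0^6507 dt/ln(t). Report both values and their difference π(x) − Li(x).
π(6507) = 842;  Li(6507) ≈ 858.42;  π(x) − Li(x) ≈ -16.42.

Direct count of primes ≤ 6507 gives π(6507) = 842. Numerical evaluation of the logarithmic integral gives Li(6507) ≈ 858.42. The difference π(x) − Li(x) ≈ -16.42 is typically negative for small/moderate x (Li(x) overestimates), though Littlewood's theorem shows this sign changes infinitely often.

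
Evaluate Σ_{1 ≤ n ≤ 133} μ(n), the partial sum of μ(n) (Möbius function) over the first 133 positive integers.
Σ_{n ≤ 133} μ(n) = -2

Compute μ(n) for each 1 ≤ n ≤ 133: μ(1) = 1, μ(2) = -1, μ(3) = -1, μ(4) = 0, μ(5) = -1, μ(6) = 1, μ(7) = -1, μ(8) = 0, μ(9) = 0, μ(10) = 1, μ(11) = -1, μ(12) = 0, μ(13) = -1, μ(14) = 1, μ(15) = 1, μ(16) = 0, μ(17) = -1, μ(18) = 0, μ(19) = -1, μ(20) = 0, μ(21) = 1, μ(22) = 1, μ(23) = -1, μ(24) = 0, μ(25) = 0, μ(26) = 1, μ(27) = 0, μ(28) = 0, μ(29) = -1, μ(30) = -1, μ(31) = -1, μ(32) = 0, μ(33) = 1, μ(34) = 1, μ(35) = 1, μ(36) = 0, μ(37) = -1, μ(38) = 1, μ(39) = 1, μ(40) = 0, μ(41) = -1, μ(42) = -1, μ(43) = -1, μ(44) = 0, μ(45) = 0, μ(46) = 1, μ(47) = -1, μ(48) = 0, μ(49) = 0, μ(50) = 0, μ(51) = 1, μ(52) = 0, μ(53) = -1, μ(54) = 0, μ(55) = 1, μ(56) = 0, μ(57) = 1, μ(58) = 1, μ(59) = -1, μ(60) = 0, μ(61) = -1, μ(62) = 1, μ(63) = 0, μ(64) = 0, μ(65) = 1, μ(66) = -1, μ(67) = -1, μ(68) = 0, μ(69) = 1, μ(70) = -1, μ(71) = -1, μ(72) = 0, μ(73) = -1, μ(74) = 1, μ(75) = 0, μ(76) = 0, μ(77) = 1, μ(78) = -1, μ(79) = -1, μ(80) = 0, μ(81) = 0, μ(82) = 1, μ(83) = -1, μ(84) = 0, μ(85) = 1, μ(86) = 1, μ(87) = 1, μ(88) = 0, μ(89) = -1, μ(90) = 0, μ(91) = 1, μ(92) = 0, μ(93) = 1, μ(94) = 1, μ(95) = 1, μ(96) = 0, μ(97) = -1, μ(98) = 0, μ(99) = 0, μ(100) = 0, μ(101) = -1, μ(102) = -1, μ(103) = -1, μ(104) = 0, μ(105) = -1, μ(106) = 1, μ(107) = -1, μ(108) = 0, μ(109) = -1, μ(110) = -1, μ(111) = 1, μ(112) = 0, μ(113) = -1, μ(114) = -1, μ(115) = 1, μ(116) = 0, μ(117) = 0, μ(118) = 1, μ(119) = 1, μ(120) = 0, μ(121) = 0, μ(122) = 1, μ(123) = 1, μ(124) = 0, μ(125) = 0, μ(126) = 0, μ(127) = -1, μ(128) = 0, μ(129) = 1, μ(130) = -1, μ(131) = -1, μ(132) = 0, μ(133) = 1. Summing all 133 values: -2. (Mertens function M(x) = Σ_{n ≤ x} μ(n); on average M(x) should be small (PNT ⟺ M(x) = o(x)).)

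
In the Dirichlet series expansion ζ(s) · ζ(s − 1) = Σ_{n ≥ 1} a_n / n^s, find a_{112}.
σ(112) = 248

In the product (Σ m^0/m^s)(Σ k / k^s) = Σ (Σ_{d | n} d) / n^s, the coefficient of 1/n^s is σ(n) = Σ_{d | n} d. For n = 112, divisors are [1, 2, 4, 7, 8, 14, 16, 28, 56, 112]; summing: σ(112) = 248.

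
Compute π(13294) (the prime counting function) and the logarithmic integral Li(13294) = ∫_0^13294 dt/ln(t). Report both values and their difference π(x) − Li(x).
π(13294) = 1578;  Li(13294) ≈ 1598.11;  π(x) − Li(x) ≈ -20.11.

Direct count of primes ≤ 13294 gives π(13294) = 1578. Numerical evaluation of the logarithmic integral gives Li(13294) ≈ 1598.11. The difference π(x) − Li(x) ≈ -20.11 is typically negative for small/moderate x (Li(x) overestimates), though Littlewood's theorem shows this sign changes infinitely often.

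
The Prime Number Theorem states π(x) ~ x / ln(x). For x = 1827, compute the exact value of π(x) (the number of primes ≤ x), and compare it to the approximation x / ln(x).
π(1827) = 281;  x/ln(x) ≈ 243.26;  relative error ≈ 13.43%.

Directly count primes up to 1827: π(1827) = 281. The PNT approximation gives 1827/ln(1827) ≈ 1827/7.51043 ≈ 243.26. Relative error (π(x) − x/ln(x)) / π(x) ≈ 13.43%; the approximation is known to undercount slightly (Li(x) is a better estimate).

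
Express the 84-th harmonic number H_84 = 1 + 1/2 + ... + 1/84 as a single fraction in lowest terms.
H_84 = 3681181948368536301765969745576439759/734184632222154704090370027645633600

Direct summation: H_84 = 1 + 1/2 + ... + 1/84. The least common denominator is lcm(1, ..., 84) = 8076030954443701744994070304101969600; over this denominator the numerator is 8076030954443701744994070304101969600 + 4038015477221850872497035152050984800 + 2692010318147900581664690101367323200 + 2019007738610925436248517576025492400 + 1615206190888740348998814060820393920 + 1346005159073950290832345050683661600 + 1153718707777671677856295757728852800 + 1009503869305462718124258788012746200 + 897336772715966860554896700455774400 + 807603095444370174499407030410196960 + 734184632222154704090370027645633600 + 673002579536975145416172525341830800 + 621233150341823211153390023392459200 + 576859353888835838928147878864426400 + 538402063629580116332938020273464640 + 504751934652731359062129394006373100 + 475060644379041279117298253182468800 + 448668386357983430277448350227887200 + 425054260760194828683898437057998400 + 403801547722185087249703515205098480 + 384572902592557225952098585909617600 + 367092316111077352045185013822816800 + 351131780627987032391046534960955200 + 336501289768487572708086262670915400 + 323041238177748069799762812164078784 + 310616575170911605576695011696229600 + 299112257571988953518298900151924800 + 288429676944417919464073939432213200 + 278483826015300060172209320831102400 + 269201031814790058166469010136732320 + 260517127562700056290131300132321600 + 252375967326365679531064697003186550 + 244728210740718234696790009215211200 + 237530322189520639558649126591234400 + 230743741555534335571259151545770560 + 224334193178991715138724175113943600 + 218271106876856803918758656867620800 + 212527130380097414341949218528999200 + 207077716780607737051130007797486400 + 201900773861092543624851757602549240 + 196976364742529310853513909856145600 + 192286451296278612976049292954808800 + 187814673359155854534745821025627200 + 183546158055538676022592506911408400 + 179467354543193372110979340091154880 + 175565890313993516195523267480477600 + 171830445839227696702001495831956800 + 168250644884243786354043131335457700 + 164816958253953096836613679675550400 + 161520619088874034899881406082039392 + 158353548126347093039099417727489600 + 155308287585455802788347505848114800 + 152377942536673617830076798190603200 + 149556128785994476759149450075962400 + 146836926444430940818074005529126720 + 144214838472208959732036969716106600 + 141684753586731609561299479019332800 + 139241913007650030086104660415551200 + 136881880583791554999899496679694400 + 134600515907395029083234505068366160 + 132393950072847569590066726296753600 + 130258563781350028145065650066160800 + 128190967530852408650699528636539200 + 126187983663182839765532348501593275 + 124246630068364642230678004678491840 + 122364105370359117348395004607605600 + 120537775439458234999911497076148800 + 118765161094760319779324563295617200 + 117043926875995677463682178320318400 + 115371870777767167785629575772885280 + 113746914851319742887240426818337600 + 112167096589495857569362087556971800 + 110630561019776736232795483617835200 + 109135553438428401959379328433810400 + 107680412725916023266587604054692928 + 106263565190048707170974609264499600 + 104883518888879243441481432520804800 + 103538858390303868525565003898743200 + 102228239929667110696127472203822400 + 100950386930546271812425878801274620 + 99704085857329651172766300050641600 + 98488182371264655426756954928072800 + 97301577764381948734868316916891200 + 96143225648139306488024646477404400 = 40493001432053899319425667201340837349, so H_84 = 40493001432053899319425667201340837349/8076030954443701744994070304101969600; reducing by gcd(40493001432053899319425667201340837349, 8076030954443701744994070304101969600) = 11 gives 3681181948368536301765969745576439759/734184632222154704090370027645633600 ≈ 5.01397. (The PNT-adjacent estimate ln(84) + γ ≈ 5.00803 matches within O(1/n).)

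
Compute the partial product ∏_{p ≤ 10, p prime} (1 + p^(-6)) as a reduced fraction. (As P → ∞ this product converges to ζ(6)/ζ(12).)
∏ = 17446405561/17153224200

The primes p ≤ 10 are [2, 3, 5, 7]. For each, (1 + 1/p^6) = (p^6 + 1)/p^6. Multiplying these fractions over p ∈ [2, 3, 5, 7] gives 17446405561/17153224200. (In the limit P → ∞ this tends to ζ(6)/ζ(12).)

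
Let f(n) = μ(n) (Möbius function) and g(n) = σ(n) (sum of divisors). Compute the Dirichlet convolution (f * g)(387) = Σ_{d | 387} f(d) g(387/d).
(μ * σ)(387) = 387

Divisors of 387: [1, 3, 9, 43, 129, 387]. For each d | 387:
  d = 1: μ(1) · σ(387/1) = 1 · 572 = 572
  d = 3: μ(3) · σ(387/3) = -1 · 176 = -176
  d = 9: μ(9) · σ(387/9) = 0 · 44 = 0
  d = 43: μ(43) · σ(387/43) = -1 · 13 = -13
  d = 129: μ(129) · σ(387/129) = 1 · 4 = 4
  d = 387: μ(387) · σ(387/387) = 0 · 1 = 0
Summing: (μ * σ)(387) = 572 + -176 + 0 + -13 + 4 + 0 = 387.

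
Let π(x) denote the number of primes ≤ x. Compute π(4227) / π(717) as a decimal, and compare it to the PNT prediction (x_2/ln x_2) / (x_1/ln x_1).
π(4227)/π(717) = 578/127 ≈ 4.5512;  PNT prediction ≈ 4.6427.

π(717) = 127 and π(4227) = 578, so π(4227)/π(717) ≈ 4.5512. The PNT-predicted ratio is (4227/ln(4227)) / (717/ln(717)) ≈ 4.6427. The two agree to within a few percent, as expected.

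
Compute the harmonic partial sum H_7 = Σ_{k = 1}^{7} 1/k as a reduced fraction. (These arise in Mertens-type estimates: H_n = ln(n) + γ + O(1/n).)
H_7 = 363/140

Direct summation: H_7 = 1 + 1/2 + ... + 1/7. The least common denominator is lcm(1, ..., 7) = 420; over this denominator the numerator is 420 + 210 + 140 + 105 + 84 + 70 + 60 = 1089, so H_7 = 1089/420; reducing by gcd(1089, 420) = 3 gives 363/140 ≈ 2.59286. (The PNT-adjacent estimate ln(7) + γ ≈ 2.52313 matches within O(1/n).)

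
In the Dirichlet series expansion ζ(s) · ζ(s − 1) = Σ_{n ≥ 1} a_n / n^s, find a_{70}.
σ(70) = 144

In the product (Σ m^0/m^s)(Σ k / k^s) = Σ (Σ_{d | n} d) / n^s, the coefficient of 1/n^s is σ(n) = Σ_{d | n} d. For n = 70, divisors are [1, 2, 5, 7, 10, 14, 35, 70]; summing: σ(70) = 144.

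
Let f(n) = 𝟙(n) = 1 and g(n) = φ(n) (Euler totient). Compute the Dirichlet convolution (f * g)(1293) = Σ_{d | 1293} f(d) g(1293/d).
(𝟙 * φ)(1293) = 1293

Divisors of 1293: [1, 3, 431, 1293]. For each d | 1293:
  d = 1: 𝟙(1) · φ(1293/1) = 1 · 860 = 860
  d = 3: 𝟙(3) · φ(1293/3) = 1 · 430 = 430
  d = 431: 𝟙(431) · φ(1293/431) = 1 · 2 = 2
  d = 1293: 𝟙(1293) · φ(1293/1293) = 1 · 1 = 1
Summing: (𝟙 * φ)(1293) = 860 + 430 + 2 + 1 = 1293.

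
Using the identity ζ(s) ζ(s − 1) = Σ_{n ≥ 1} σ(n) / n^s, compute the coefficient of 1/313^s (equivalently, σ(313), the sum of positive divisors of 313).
σ(313) = 314

In the product (Σ m^0/m^s)(Σ k / k^s) = Σ (Σ_{d | n} d) / n^s, the coefficient of 1/n^s is σ(n) = Σ_{d | n} d. For n = 313, divisors are [1, 313]; summing: σ(313) = 314.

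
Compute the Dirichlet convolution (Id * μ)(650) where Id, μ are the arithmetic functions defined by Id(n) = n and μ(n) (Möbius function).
(Id * μ)(650) = 240

Divisors of 650: [1, 2, 5, 10, 13, 25, 26, 50, 65, 130, 325, 650]. For each d | 650:
  d = 1: Id(1) · μ(650/1) = 1 · 0 = 0
  d = 2: Id(2) · μ(650/2) = 2 · 0 = 0
  d = 5: Id(5) · μ(650/5) = 5 · -1 = -5
  d = 10: Id(10) · μ(650/10) = 10 · 1 = 10
  d = 13: Id(13) · μ(650/13) = 13 · 0 = 0
  d = 25: Id(25) · μ(650/25) = 25 · 1 = 25
  d = 26: Id(26) · μ(650/26) = 26 · 0 = 0
  d = 50: Id(50) · μ(650/50) = 50 · -1 = -50
  d = 65: Id(65) · μ(650/65) = 65 · 1 = 65
  d = 130: Id(130) · μ(650/130) = 130 · -1 = -130
  d = 325: Id(325) · μ(650/325) = 325 · -1 = -325
  d = 650: Id(650) · μ(650/650) = 650 · 1 = 650
Summing: (Id * μ)(650) = 0 + 0 + -5 + 10 + 0 + 25 + 0 + -50 + 65 + -130 + -325 + 650 = 240.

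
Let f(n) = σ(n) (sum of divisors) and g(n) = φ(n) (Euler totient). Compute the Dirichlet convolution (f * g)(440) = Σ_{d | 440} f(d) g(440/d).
(σ * φ)(440) = 7040

Divisors of 440: [1, 2, 4, 5, 8, 10, 11, 20, 22, 40, 44, 55, 88, 110, 220, 440]. For each d | 440:
  d = 1: σ(1) · φ(440/1) = 1 · 160 = 160
  d = 2: σ(2) · φ(440/2) = 3 · 80 = 240
  d = 4: σ(4) · φ(440/4) = 7 · 40 = 280
  d = 5: σ(5) · φ(440/5) = 6 · 40 = 240
  d = 8: σ(8) · φ(440/8) = 15 · 40 = 600
  d = 10: σ(10) · φ(440/10) = 18 · 20 = 360
  d = 11: σ(11) · φ(440/11) = 12 · 16 = 192
  d = 20: σ(20) · φ(440/20) = 42 · 10 = 420
  d = 22: σ(22) · φ(440/22) = 36 · 8 = 288
  d = 40: σ(40) · φ(440/40) = 90 · 10 = 900
  d = 44: σ(44) · φ(440/44) = 84 · 4 = 336
  d = 55: σ(55) · φ(440/55) = 72 · 4 = 288
  d = 88: σ(88) · φ(440/88) = 180 · 4 = 720
  d = 110: σ(110) · φ(440/110) = 216 · 2 = 432
  d = 220: σ(220) · φ(440/220) = 504 · 1 = 504
  d = 440: σ(440) · φ(440/440) = 1080 · 1 = 1080
Summing: (σ * φ)(440) = 160 + 240 + 280 + 240 + 600 + 360 + 192 + 420 + 288 + 900 + 336 + 288 + 720 + 432 + 504 + 1080 = 7040.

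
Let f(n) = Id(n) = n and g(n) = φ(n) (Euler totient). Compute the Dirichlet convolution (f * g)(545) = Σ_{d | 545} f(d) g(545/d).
(Id * φ)(545) = 1953

Divisors of 545: [1, 5, 109, 545]. For each d | 545:
  d = 1: Id(1) · φ(545/1) = 1 · 432 = 432
  d = 5: Id(5) · φ(545/5) = 5 · 108 = 540
  d = 109: Id(109) · φ(545/109) = 109 · 4 = 436
  d = 545: Id(545) · φ(545/545) = 545 · 1 = 545
Summing: (Id * φ)(545) = 432 + 540 + 436 + 545 = 1953.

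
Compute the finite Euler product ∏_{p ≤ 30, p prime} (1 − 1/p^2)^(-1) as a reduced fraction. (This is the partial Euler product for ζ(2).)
∏ = 86285158710179/52836150804480

The primes p ≤ 30 are [2, 3, 5, 7, 11, 13, 17, 19, 23, 29]. For each prime, (1 − 1/p^2)^(-1) = p^2 / (p^2 − 1). The product is (1 − 1/2^2)^(-1), (1 − 1/3^2)^(-1), (1 − 1/5^2)^(-1), (1 − 1/7^2)^(-1), (1 − 1/11^2)^(-1), (1 − 1/13^2)^(-1), (1 − 1/17^2)^(-1), (1 − 1/19^2)^(-1), (1 − 1/23^2)^(-1), (1 − 1/29^2)^(-1) = ∏ p^2 / (p^2 − 1) = 86285158710179/52836150804480.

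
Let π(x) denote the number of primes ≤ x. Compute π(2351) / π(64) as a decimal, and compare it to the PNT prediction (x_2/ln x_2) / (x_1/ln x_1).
π(2351)/π(64) = 349/18 ≈ 19.3889;  PNT prediction ≈ 19.6808.

π(64) = 18 and π(2351) = 349, so π(2351)/π(64) ≈ 19.3889. The PNT-predicted ratio is (2351/ln(2351)) / (64/ln(64)) ≈ 19.6808. The two agree to within a few percent, as expected.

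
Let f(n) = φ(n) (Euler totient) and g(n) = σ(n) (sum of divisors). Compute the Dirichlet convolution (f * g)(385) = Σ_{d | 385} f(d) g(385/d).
(φ * σ)(385) = 3080

Divisors of 385: [1, 5, 7, 11, 35, 55, 77, 385]. For each d | 385:
  d = 1: φ(1) · σ(385/1) = 1 · 576 = 576
  d = 5: φ(5) · σ(385/5) = 4 · 96 = 384
  d = 7: φ(7) · σ(385/7) = 6 · 72 = 432
  d = 11: φ(11) · σ(385/11) = 10 · 48 = 480
  d = 35: φ(35) · σ(385/35) = 24 · 12 = 288
  d = 55: φ(55) · σ(385/55) = 40 · 8 = 320
  d = 77: φ(77) · σ(385/77) = 60 · 6 = 360
  d = 385: φ(385) · σ(385/385) = 240 · 1 = 240
Summing: (φ * σ)(385) = 576 + 384 + 432 + 480 + 288 + 320 + 360 + 240 = 3080.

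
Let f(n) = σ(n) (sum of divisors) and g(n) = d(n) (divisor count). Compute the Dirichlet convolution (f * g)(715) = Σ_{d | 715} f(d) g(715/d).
(σ * d)(715) = 1792

Divisors of 715: [1, 5, 11, 13, 55, 65, 143, 715]. For each d | 715:
  d = 1: σ(1) · d(715/1) = 1 · 8 = 8
  d = 5: σ(5) · d(715/5) = 6 · 4 = 24
  d = 11: σ(11) · d(715/11) = 12 · 4 = 48
  d = 13: σ(13) · d(715/13) = 14 · 4 = 56
  d = 55: σ(55) · d(715/55) = 72 · 2 = 144
  d = 65: σ(65) · d(715/65) = 84 · 2 = 168
  d = 143: σ(143) · d(715/143) = 168 · 2 = 336
  d = 715: σ(715) · d(715/715) = 1008 · 1 = 1008
Summing: (σ * d)(715) = 8 + 24 + 48 + 56 + 144 + 168 + 336 + 1008 = 1792.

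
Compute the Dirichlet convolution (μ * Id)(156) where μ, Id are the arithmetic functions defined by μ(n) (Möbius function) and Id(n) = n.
(μ * Id)(156) = 48

Divisors of 156: [1, 2, 3, 4, 6, 12, 13, 26, 39, 52, 78, 156]. For each d | 156:
  d = 1: μ(1) · Id(156/1) = 1 · 156 = 156
  d = 2: μ(2) · Id(156/2) = -1 · 78 = -78
  d = 3: μ(3) · Id(156/3) = -1 · 52 = -52
  d = 4: μ(4) · Id(156/4) = 0 · 39 = 0
  d = 6: μ(6) · Id(156/6) = 1 · 26 = 26
  d = 12: μ(12) · Id(156/12) = 0 · 13 = 0
  d = 13: μ(13) · Id(156/13) = -1 · 12 = -12
  d = 26: μ(26) · Id(156/26) = 1 · 6 = 6
  d = 39: μ(39) · Id(156/39) = 1 · 4 = 4
  d = 52: μ(52) · Id(156/52) = 0 · 3 = 0
  d = 78: μ(78) · Id(156/78) = -1 · 2 = -2
  d = 156: μ(156) · Id(156/156) = 0 · 1 = 0
Summing: (μ * Id)(156) = 156 + -78 + -52 + 0 + 26 + 0 + -12 + 6 + 4 + 0 + -2 + 0 = 48.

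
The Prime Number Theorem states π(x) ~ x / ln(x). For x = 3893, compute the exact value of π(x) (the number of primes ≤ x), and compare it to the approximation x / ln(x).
π(3893) = 539;  x/ln(x) ≈ 470.91;  relative error ≈ 12.63%.

Directly count primes up to 3893: π(3893) = 539. The PNT approximation gives 3893/ln(3893) ≈ 3893/8.26694 ≈ 470.91. Relative error (π(x) − x/ln(x)) / π(x) ≈ 12.63%; the approximation is known to undercount slightly (Li(x) is a better estimate).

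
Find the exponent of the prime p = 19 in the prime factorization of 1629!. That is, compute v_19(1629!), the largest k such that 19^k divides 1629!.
v_19(1629!) = 89

Legendre's formula: v_p(n!) = Σ_{k ≥ 1} ⌊n / p^k⌋. For p = 19, n = 1629, the terms are:
  ⌊1629/19^1⌋ = ⌊1629/19⌋ = 85
  ⌊1629/19^2⌋ = ⌊1629/361⌋ = 4
(the next term ⌊1629/19^3⌋ = 0, terminating the sum). Summing: v_19(1629!) = 85 + 4 = 89.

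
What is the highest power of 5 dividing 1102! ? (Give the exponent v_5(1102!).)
v_5(1102!) = 273

Legendre's formula: v_p(n!) = Σ_{k ≥ 1} ⌊n / p^k⌋. For p = 5, n = 1102, the terms are:
  ⌊1102/5^1⌋ = ⌊1102/5⌋ = 220
  ⌊1102/5^2⌋ = ⌊1102/25⌋ = 44
  ⌊1102/5^3⌋ = ⌊1102/125⌋ = 8
  ⌊1102/5^4⌋ = ⌊1102/625⌋ = 1
(the next term ⌊1102/5^5⌋ = 0, terminating the sum). Summing: v_5(1102!) = 220 + 44 + 8 + 1 = 273.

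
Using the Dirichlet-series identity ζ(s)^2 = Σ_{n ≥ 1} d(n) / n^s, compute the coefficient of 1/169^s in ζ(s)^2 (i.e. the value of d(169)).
d(169) = 3

ζ(s)^2 = (Σ 1/m^s)(Σ 1/k^s). The coefficient of 1/n^s in the product is the number of ordered pairs (m, k) with mk = n, which equals d(n). For n = 169, divisors are [1, 13, 169], so d(169) = 3.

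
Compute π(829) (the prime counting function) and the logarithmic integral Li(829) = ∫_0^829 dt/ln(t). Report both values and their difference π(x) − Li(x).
π(829) = 145;  Li(829) ≈ 152.52;  π(x) − Li(x) ≈ -7.52.

Direct count of primes ≤ 829 gives π(829) = 145. Numerical evaluation of the logarithmic integral gives Li(829) ≈ 152.52. The difference π(x) − Li(x) ≈ -7.52 is typically negative for small/moderate x (Li(x) overestimates), though Littlewood's theorem shows this sign changes infinitely often.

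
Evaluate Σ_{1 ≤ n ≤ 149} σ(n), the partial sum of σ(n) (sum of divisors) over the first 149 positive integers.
Σ_{n ≤ 149} σ(n) = 18232

Compute σ(n) for each 1 ≤ n ≤ 149: σ(1) = 1, σ(2) = 3, σ(3) = 4, σ(4) = 7, σ(5) = 6, σ(6) = 12, σ(7) = 8, σ(8) = 15, σ(9) = 13, σ(10) = 18, σ(11) = 12, σ(12) = 28, σ(13) = 14, σ(14) = 24, σ(15) = 24, σ(16) = 31, σ(17) = 18, σ(18) = 39, σ(19) = 20, σ(20) = 42, σ(21) = 32, σ(22) = 36, σ(23) = 24, σ(24) = 60, σ(25) = 31, σ(26) = 42, σ(27) = 40, σ(28) = 56, σ(29) = 30, σ(30) = 72, σ(31) = 32, σ(32) = 63, σ(33) = 48, σ(34) = 54, σ(35) = 48, σ(36) = 91, σ(37) = 38, σ(38) = 60, σ(39) = 56, σ(40) = 90, σ(41) = 42, σ(42) = 96, σ(43) = 44, σ(44) = 84, σ(45) = 78, σ(46) = 72, σ(47) = 48, σ(48) = 124, σ(49) = 57, σ(50) = 93, σ(51) = 72, σ(52) = 98, σ(53) = 54, σ(54) = 120, σ(55) = 72, σ(56) = 120, σ(57) = 80, σ(58) = 90, σ(59) = 60, σ(60) = 168, σ(61) = 62, σ(62) = 96, σ(63) = 104, σ(64) = 127, σ(65) = 84, σ(66) = 144, σ(67) = 68, σ(68) = 126, σ(69) = 96, σ(70) = 144, σ(71) = 72, σ(72) = 195, σ(73) = 74, σ(74) = 114, σ(75) = 124, σ(76) = 140, σ(77) = 96, σ(78) = 168, σ(79) = 80, σ(80) = 186, σ(81) = 121, σ(82) = 126, σ(83) = 84, σ(84) = 224, σ(85) = 108, σ(86) = 132, σ(87) = 120, σ(88) = 180, σ(89) = 90, σ(90) = 234, σ(91) = 112, σ(92) = 168, σ(93) = 128, σ(94) = 144, σ(95) = 120, σ(96) = 252, σ(97) = 98, σ(98) = 171, σ(99) = 156, σ(100) = 217, σ(101) = 102, σ(102) = 216, σ(103) = 104, σ(104) = 210, σ(105) = 192, σ(106) = 162, σ(107) = 108, σ(108) = 280, σ(109) = 110, σ(110) = 216, σ(111) = 152, σ(112) = 248, σ(113) = 114, σ(114) = 240, σ(115) = 144, σ(116) = 210, σ(117) = 182, σ(118) = 180, σ(119) = 144, σ(120) = 360, σ(121) = 133, σ(122) = 186, σ(123) = 168, σ(124) = 224, σ(125) = 156, σ(126) = 312, σ(127) = 128, σ(128) = 255, σ(129) = 176, σ(130) = 252, σ(131) = 132, σ(132) = 336, σ(133) = 160, σ(134) = 204, σ(135) = 240, σ(136) = 270, σ(137) = 138, σ(138) = 288, σ(139) = 140, σ(140) = 336, σ(141) = 192, σ(142) = 216, σ(143) = 168, σ(144) = 403, σ(145) = 180, σ(146) = 222, σ(147) = 228, σ(148) = 266, σ(149) = 150. Summing all 149 values: 18232. (Average order: Σ_{n ≤ x} σ(n) ~ (π²/12) x². For x = 149, (π²/12)·149² ≈ 18259.59.)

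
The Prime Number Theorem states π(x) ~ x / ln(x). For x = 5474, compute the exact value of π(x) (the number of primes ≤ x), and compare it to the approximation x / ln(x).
π(5474) = 722;  x/ln(x) ≈ 635.94;  relative error ≈ 11.92%.

Directly count primes up to 5474: π(5474) = 722. The PNT approximation gives 5474/ln(5474) ≈ 5474/8.60776 ≈ 635.94. Relative error (π(x) − x/ln(x)) / π(x) ≈ 11.92%; the approximation is known to undercount slightly (Li(x) is a better estimate).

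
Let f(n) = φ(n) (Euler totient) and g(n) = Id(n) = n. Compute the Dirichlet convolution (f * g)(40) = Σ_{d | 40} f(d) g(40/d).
(φ * Id)(40) = 180

Divisors of 40: [1, 2, 4, 5, 8, 10, 20, 40]. For each d | 40:
  d = 1: φ(1) · Id(40/1) = 1 · 40 = 40
  d = 2: φ(2) · Id(40/2) = 1 · 20 = 20
  d = 4: φ(4) · Id(40/4) = 2 · 10 = 20
  d = 5: φ(5) · Id(40/5) = 4 · 8 = 32
  d = 8: φ(8) · Id(40/8) = 4 · 5 = 20
  d = 10: φ(10) · Id(40/10) = 4 · 4 = 16
  d = 20: φ(20) · Id(40/20) = 8 · 2 = 16
  d = 40: φ(40) · Id(40/40) = 16 · 1 = 16
Summing: (φ * Id)(40) = 40 + 20 + 20 + 32 + 20 + 16 + 16 + 16 = 180.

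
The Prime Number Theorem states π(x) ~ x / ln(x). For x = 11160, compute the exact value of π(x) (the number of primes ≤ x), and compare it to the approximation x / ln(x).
π(11160) = 1351;  x/ln(x) ≈ 1197.41;  relative error ≈ 11.37%.

Directly count primes up to 11160: π(11160) = 1351. The PNT approximation gives 11160/ln(11160) ≈ 11160/9.32009 ≈ 1197.41. Relative error (π(x) − x/ln(x)) / π(x) ≈ 11.37%; the approximation is known to undercount slightly (Li(x) is a better estimate).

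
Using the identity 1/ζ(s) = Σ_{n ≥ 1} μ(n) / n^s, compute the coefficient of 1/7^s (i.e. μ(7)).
μ(7) = -1

Factor n = 7 = 7. μ(n) = 0 if any exponent ≥ 2 (not squarefree); otherwise μ(n) = (−1)^{ω(n)} where ω(n) is the number of distinct prime factors. Applying: μ(7) = -1.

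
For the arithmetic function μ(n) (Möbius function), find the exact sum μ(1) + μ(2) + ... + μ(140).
Σ_{n ≤ 140} μ(n) = -4

Compute μ(n) for each 1 ≤ n ≤ 140: μ(1) = 1, μ(2) = -1, μ(3) = -1, μ(4) = 0, μ(5) = -1, μ(6) = 1, μ(7) = -1, μ(8) = 0, μ(9) = 0, μ(10) = 1, μ(11) = -1, μ(12) = 0, μ(13) = -1, μ(14) = 1, μ(15) = 1, μ(16) = 0, μ(17) = -1, μ(18) = 0, μ(19) = -1, μ(20) = 0, μ(21) = 1, μ(22) = 1, μ(23) = -1, μ(24) = 0, μ(25) = 0, μ(26) = 1, μ(27) = 0, μ(28) = 0, μ(29) = -1, μ(30) = -1, μ(31) = -1, μ(32) = 0, μ(33) = 1, μ(34) = 1, μ(35) = 1, μ(36) = 0, μ(37) = -1, μ(38) = 1, μ(39) = 1, μ(40) = 0, μ(41) = -1, μ(42) = -1, μ(43) = -1, μ(44) = 0, μ(45) = 0, μ(46) = 1, μ(47) = -1, μ(48) = 0, μ(49) = 0, μ(50) = 0, μ(51) = 1, μ(52) = 0, μ(53) = -1, μ(54) = 0, μ(55) = 1, μ(56) = 0, μ(57) = 1, μ(58) = 1, μ(59) = -1, μ(60) = 0, μ(61) = -1, μ(62) = 1, μ(63) = 0, μ(64) = 0, μ(65) = 1, μ(66) = -1, μ(67) = -1, μ(68) = 0, μ(69) = 1, μ(70) = -1, μ(71) = -1, μ(72) = 0, μ(73) = -1, μ(74) = 1, μ(75) = 0, μ(76) = 0, μ(77) = 1, μ(78) = -1, μ(79) = -1, μ(80) = 0, μ(81) = 0, μ(82) = 1, μ(83) = -1, μ(84) = 0, μ(85) = 1, μ(86) = 1, μ(87) = 1, μ(88) = 0, μ(89) = -1, μ(90) = 0, μ(91) = 1, μ(92) = 0, μ(93) = 1, μ(94) = 1, μ(95) = 1, μ(96) = 0, μ(97) = -1, μ(98) = 0, μ(99) = 0, μ(100) = 0, μ(101) = -1, μ(102) = -1, μ(103) = -1, μ(104) = 0, μ(105) = -1, μ(106) = 1, μ(107) = -1, μ(108) = 0, μ(109) = -1, μ(110) = -1, μ(111) = 1, μ(112) = 0, μ(113) = -1, μ(114) = -1, μ(115) = 1, μ(116) = 0, μ(117) = 0, μ(118) = 1, μ(119) = 1, μ(120) = 0, μ(121) = 0, μ(122) = 1, μ(123) = 1, μ(124) = 0, μ(125) = 0, μ(126) = 0, μ(127) = -1, μ(128) = 0, μ(129) = 1, μ(130) = -1, μ(131) = -1, μ(132) = 0, μ(133) = 1, μ(134) = 1, μ(135) = 0, μ(136) = 0, μ(137) = -1, μ(138) = -1, μ(139) = -1, μ(140) = 0. Summing all 140 values: -4. (Mertens function M(x) = Σ_{n ≤ x} μ(n); on average M(x) should be small (PNT ⟺ M(x) = o(x)).)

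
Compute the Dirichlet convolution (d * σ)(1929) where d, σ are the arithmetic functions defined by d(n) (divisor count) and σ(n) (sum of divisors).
(d * σ)(1929) = 3876

Divisors of 1929: [1, 3, 643, 1929]. For each d | 1929:
  d = 1: d(1) · σ(1929/1) = 1 · 2576 = 2576
  d = 3: d(3) · σ(1929/3) = 2 · 644 = 1288
  d = 643: d(643) · σ(1929/643) = 2 · 4 = 8
  d = 1929: d(1929) · σ(1929/1929) = 4 · 1 = 4
Summing: (d * σ)(1929) = 2576 + 1288 + 8 + 4 = 3876.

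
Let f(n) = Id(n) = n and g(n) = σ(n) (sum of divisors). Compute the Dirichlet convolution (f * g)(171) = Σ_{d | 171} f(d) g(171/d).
(Id * σ)(171) = 1326

Divisors of 171: [1, 3, 9, 19, 57, 171]. For each d | 171:
  d = 1: Id(1) · σ(171/1) = 1 · 260 = 260
  d = 3: Id(3) · σ(171/3) = 3 · 80 = 240
  d = 9: Id(9) · σ(171/9) = 9 · 20 = 180
  d = 19: Id(19) · σ(171/19) = 19 · 13 = 247
  d = 57: Id(57) · σ(171/57) = 57 · 4 = 228
  d = 171: Id(171) · σ(171/171) = 171 · 1 = 171
Summing: (Id * σ)(171) = 260 + 240 + 180 + 247 + 228 + 171 = 1326.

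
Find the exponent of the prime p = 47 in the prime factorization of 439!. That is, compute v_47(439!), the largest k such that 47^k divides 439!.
v_47(439!) = 9

Legendre's formula: v_p(n!) = Σ_{k ≥ 1} ⌊n / p^k⌋. For p = 47, n = 439, the terms are:
  ⌊439/47^1⌋ = ⌊439/47⌋ = 9
(the next term ⌊439/47^2⌋ = 0, terminating the sum). Summing: v_47(439!) = 9 = 9.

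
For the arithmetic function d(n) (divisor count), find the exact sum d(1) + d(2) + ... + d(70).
Σ_{n ≤ 70} d(n) = 312

Compute d(n) for each 1 ≤ n ≤ 70: d(1) = 1, d(2) = 2, d(3) = 2, d(4) = 3, d(5) = 2, d(6) = 4, d(7) = 2, d(8) = 4, d(9) = 3, d(10) = 4, d(11) = 2, d(12) = 6, d(13) = 2, d(14) = 4, d(15) = 4, d(16) = 5, d(17) = 2, d(18) = 6, d(19) = 2, d(20) = 6, d(21) = 4, d(22) = 4, d(23) = 2, d(24) = 8, d(25) = 3, d(26) = 4, d(27) = 4, d(28) = 6, d(29) = 2, d(30) = 8, d(31) = 2, d(32) = 6, d(33) = 4, d(34) = 4, d(35) = 4, d(36) = 9, d(37) = 2, d(38) = 4, d(39) = 4, d(40) = 8, d(41) = 2, d(42) = 8, d(43) = 2, d(44) = 6, d(45) = 6, d(46) = 4, d(47) = 2, d(48) = 10, d(49) = 3, d(50) = 6, d(51) = 4, d(52) = 6, d(53) = 2, d(54) = 8, d(55) = 4, d(56) = 8, d(57) = 4, d(58) = 4, d(59) = 2, d(60) = 12, d(61) = 2, d(62) = 4, d(63) = 6, d(64) = 7, d(65) = 4, d(66) = 8, d(67) = 2, d(68) = 6, d(69) = 4, d(70) = 8. Summing all 70 values: 312. (Dirichlet's divisor formula: Σ_{n ≤ x} d(n) = x ln(x) + (2γ − 1) x + O(√x). For x = 70, the asymptotic estimate is ≈ 308.20.)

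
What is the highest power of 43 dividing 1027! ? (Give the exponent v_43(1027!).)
v_43(1027!) = 23

Legendre's formula: v_p(n!) = Σ_{k ≥ 1} ⌊n / p^k⌋. For p = 43, n = 1027, the terms are:
  ⌊1027/43^1⌋ = ⌊1027/43⌋ = 23
(the next term ⌊1027/43^2⌋ = 0, terminating the sum). Summing: v_43(1027!) = 23 = 23.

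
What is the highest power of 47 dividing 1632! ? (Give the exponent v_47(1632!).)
v_47(1632!) = 34

Legendre's formula: v_p(n!) = Σ_{k ≥ 1} ⌊n / p^k⌋. For p = 47, n = 1632, the terms are:
  ⌊1632/47^1⌋ = ⌊1632/47⌋ = 34
(the next term ⌊1632/47^2⌋ = 0, terminating the sum). Summing: v_47(1632!) = 34 = 34.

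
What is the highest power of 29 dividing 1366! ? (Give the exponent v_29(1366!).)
v_29(1366!) = 48

Legendre's formula: v_p(n!) = Σ_{k ≥ 1} ⌊n / p^k⌋. For p = 29, n = 1366, the terms are:
  ⌊1366/29^1⌋ = ⌊1366/29⌋ = 47
  ⌊1366/29^2⌋ = ⌊1366/841⌋ = 1
(the next term ⌊1366/29^3⌋ = 0, terminating the sum). Summing: v_29(1366!) = 47 + 1 = 48.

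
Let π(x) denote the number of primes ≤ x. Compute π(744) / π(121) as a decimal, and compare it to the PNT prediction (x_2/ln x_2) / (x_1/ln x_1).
π(744)/π(121) = 132/30 ≈ 4.4000;  PNT prediction ≈ 4.4598.

π(121) = 30 and π(744) = 132, so π(744)/π(121) ≈ 4.4000. The PNT-predicted ratio is (744/ln(744)) / (121/ln(121)) ≈ 4.4598. The two agree to within a few percent, as expected.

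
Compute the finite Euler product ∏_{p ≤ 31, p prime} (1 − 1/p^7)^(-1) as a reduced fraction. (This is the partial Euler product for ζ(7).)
∏ = 37031956963631386906046525229438701635098769061332515193389940565625/36725327022248259763071767483224373757798563246158812707599806493184

The primes p ≤ 31 are [2, 3, 5, 7, 11, 13, 17, 19, 23, 29, 31]. For each prime, (1 − 1/p^7)^(-1) = p^7 / (p^7 − 1). The product is (1 − 1/2^7)^(-1), (1 − 1/3^7)^(-1), (1 − 1/5^7)^(-1), (1 − 1/7^7)^(-1), (1 − 1/11^7)^(-1), (1 − 1/13^7)^(-1), (1 − 1/17^7)^(-1), (1 − 1/19^7)^(-1), (1 − 1/23^7)^(-1), (1 − 1/29^7)^(-1), (1 − 1/31^7)^(-1) = ∏ p^7 / (p^7 − 1) = 37031956963631386906046525229438701635098769061332515193389940565625/36725327022248259763071767483224373757798563246158812707599806493184.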